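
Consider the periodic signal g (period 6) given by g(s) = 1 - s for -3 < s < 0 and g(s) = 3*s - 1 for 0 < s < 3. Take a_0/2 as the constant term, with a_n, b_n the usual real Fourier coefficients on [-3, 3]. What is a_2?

a_2 = 1/3 ∫_{-3}^{3} g(s) cos(2*pi*s/3) ds.
Split the integral at the breakpoints.
Integrating by parts (boundary term plus one more integral), an antiderivative of (1 - s) cos(2*pi*s/3) is -3*s*sin(2*pi*s/3)/(2*pi) + 3*sin(2*pi*s/3)/(2*pi) - 9*cos(2*pi*s/3)/(4*pi**2); evaluating from -3 to 0: ∫_{-3}^{0} (1 - s) cos(2*pi*s/3) ds = (-9/(4*pi**2)) - (-9/(4*pi**2)) = 0.
Integrating by parts (boundary term plus one more integral), an antiderivative of (3*s - 1) cos(2*pi*s/3) is 9*s*sin(2*pi*s/3)/(2*pi) - 3*sin(2*pi*s/3)/(2*pi) + 27*cos(2*pi*s/3)/(4*pi**2); evaluating from 0 to 3: ∫_{0}^{3} (3*s - 1) cos(2*pi*s/3) ds = (27/(4*pi**2)) - (27/(4*pi**2)) = 0.
Summing the pieces and multiplying by (1/3) gives a_2 = 0.

0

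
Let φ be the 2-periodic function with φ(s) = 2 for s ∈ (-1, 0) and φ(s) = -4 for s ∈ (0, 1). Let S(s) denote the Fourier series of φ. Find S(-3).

-1

s = -3 differs from s = 1 by -2 full period(s), and the series is 2-periodic.
At s = 1 the one-sided limits are φ(1^-) = -4 and φ(1^+) = 2.
By Dirichlet's theorem the series converges to their average, [(-4) + (2)]/2 = -1.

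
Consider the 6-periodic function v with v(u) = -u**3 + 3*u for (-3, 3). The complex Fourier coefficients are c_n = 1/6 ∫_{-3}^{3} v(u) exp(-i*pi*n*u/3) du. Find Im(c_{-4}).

9*(-9 + 16*pi**2)/(32*pi**3)

Since v is real-valued, Im(c_{-4}) = -1/6 ∫_{-3}^{3} v(u) sin(-4*pi*u/3) du = b_{4}/2.
v is odd and sin(-4*pi*u/3) is odd, so the integrand is even: ∫_{-3}^{3} v(u) sin(-4*pi*u/3) du = 2∫_0^{3} v(u) sin(-4*pi*u/3) du.
Integrating by parts three times (tabular method), an antiderivative of (-u**3 + 3*u) sin(-4*pi*u/3) is -3*u**3*cos(4*pi*u/3)/(4*pi) + 27*u**2*sin(4*pi*u/3)/(16*pi**2) + 81*u*cos(4*pi*u/3)/(32*pi**3) + 9*u*cos(4*pi*u/3)/(4*pi) - 27*sin(4*pi*u/3)/(16*pi**2) - 243*sin(4*pi*u/3)/(128*pi**4); evaluating from 0 to 3: ∫_{0}^{3} (-u**3 + 3*u) sin(-4*pi*u/3) du = (27*(9 - 16*pi**2)/(32*pi**3)) - (0) = 27*(9 - 16*pi**2)/(32*pi**3).
So ∫_{-3}^{3} v(u) sin(-4*pi*u/3) du = -27/pi + 243/(16*pi**3).
Hence Im(c_{-4}) = (-1/6)·(-27/pi + 243/(16*pi**3)) = 9*(-9 + 16*pi**2)/(32*pi**3).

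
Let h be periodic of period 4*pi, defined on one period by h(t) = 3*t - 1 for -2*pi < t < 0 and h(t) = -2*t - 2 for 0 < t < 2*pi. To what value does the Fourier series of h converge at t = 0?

At t = 0 the one-sided limits are h(0^-) = -1 and h(0^+) = -2.
By Dirichlet's theorem the series converges to their average, [(-1) + (-2)]/2 = -3/2.

-3/2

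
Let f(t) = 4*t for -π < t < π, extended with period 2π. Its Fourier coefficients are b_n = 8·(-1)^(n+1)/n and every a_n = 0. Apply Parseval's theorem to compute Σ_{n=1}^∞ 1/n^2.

pi**2/6

Parseval: Σ b_n^2 = (1/π) ∫_{-π}^{π} f(t)^2 dt = 32*pi**2/3.
Σ b_n^2 = Σ 64/n^2, so Σ 1/n^2 = (32*pi**2/3)/64 = pi**2/6.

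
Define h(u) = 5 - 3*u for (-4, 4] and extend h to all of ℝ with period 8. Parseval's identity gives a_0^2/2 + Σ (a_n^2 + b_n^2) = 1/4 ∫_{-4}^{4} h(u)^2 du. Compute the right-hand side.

1/4 ∫_{-4}^{4} h(u)^2 du = 1/4 · (584) = 146.

146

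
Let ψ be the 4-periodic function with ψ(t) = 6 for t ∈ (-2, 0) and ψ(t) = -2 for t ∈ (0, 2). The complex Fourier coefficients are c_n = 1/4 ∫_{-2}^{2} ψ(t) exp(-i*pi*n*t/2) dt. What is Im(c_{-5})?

Since ψ is real-valued, Im(c_{-5}) = -1/4 ∫_{-2}^{2} ψ(t) sin(-5*pi*t/2) dt = b_{5}/2.
Split the integral at the breakpoints.
Directly, an antiderivative of (6) sin(-5*pi*t/2) is 12*cos(5*pi*t/2)/(5*pi); evaluating from -2 to 0: ∫_{-2}^{0} (6) sin(-5*pi*t/2) dt = (12/(5*pi)) - (-12/(5*pi)) = 24/(5*pi).
Directly, an antiderivative of (-2) sin(-5*pi*t/2) is -4*cos(5*pi*t/2)/(5*pi); evaluating from 0 to 2: ∫_{0}^{2} (-2) sin(-5*pi*t/2) dt = (4/(5*pi)) - (-4/(5*pi)) = 8/(5*pi).
So ∫_{-2}^{2} ψ(t) sin(-5*pi*t/2) dt = 32/(5*pi).
Hence Im(c_{-5}) = (-1/4)·(32/(5*pi)) = -8/(5*pi).

-8/(5*pi)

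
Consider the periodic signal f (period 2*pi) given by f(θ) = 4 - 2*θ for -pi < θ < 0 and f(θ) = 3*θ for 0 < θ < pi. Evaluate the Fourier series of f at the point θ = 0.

2

At θ = 0 the one-sided limits are f(0^-) = 4 and f(0^+) = 0.
By Dirichlet's theorem the series converges to their average, [(4) + (0)]/2 = 2.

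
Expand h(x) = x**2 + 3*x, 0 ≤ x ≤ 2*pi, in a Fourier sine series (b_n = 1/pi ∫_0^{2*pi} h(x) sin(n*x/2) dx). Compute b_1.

b_1 = 1/pi ∫_0^{2*pi} (x**2 + 3*x) sin(x/2) dx.
Integrating by parts twice (tabular method), an antiderivative of (x**2 + 3*x) sin(x/2) is -2*x**2*cos(x/2) + 8*x*sin(x/2) - 6*x*cos(x/2) + 12*sin(x/2) + 16*cos(x/2); evaluating from 0 to 2*pi: ∫_{0}^{2*pi} (x**2 + 3*x) sin(x/2) dx = (-16 + 12*pi + 8*pi**2) - (16) = -32 + 12*pi + 8*pi**2.
Hence b_1 = (1/pi)·(-32 + 12*pi + 8*pi**2) = -32/pi + 12 + 8*pi.

-32/pi + 12 + 8*pi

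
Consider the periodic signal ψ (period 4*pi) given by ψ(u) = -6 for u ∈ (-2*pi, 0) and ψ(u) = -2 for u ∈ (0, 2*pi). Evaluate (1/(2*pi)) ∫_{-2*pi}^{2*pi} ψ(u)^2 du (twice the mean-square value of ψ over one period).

40

(1/(2*pi)) ∫_{-2*pi}^{2*pi} ψ(u)^2 du = (1/(2*pi)) · (80*pi) = 40.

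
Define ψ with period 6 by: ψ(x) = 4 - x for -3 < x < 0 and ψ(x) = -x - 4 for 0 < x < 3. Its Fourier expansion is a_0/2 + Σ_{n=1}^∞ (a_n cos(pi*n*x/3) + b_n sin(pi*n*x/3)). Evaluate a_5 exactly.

a_5 = 1/3 ∫_{-3}^{3} ψ(x) cos(5*pi*x/3) dx.
ψ is odd and cos(5*pi*x/3) is even, so the integrand is odd over a symmetric interval and the integral vanishes.

0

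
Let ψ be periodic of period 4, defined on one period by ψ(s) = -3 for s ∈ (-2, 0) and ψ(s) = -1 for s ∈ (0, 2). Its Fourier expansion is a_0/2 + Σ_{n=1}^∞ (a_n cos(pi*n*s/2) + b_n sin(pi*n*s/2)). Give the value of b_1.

4/pi

b_1 = 1/2 ∫_{-2}^{2} ψ(s) sin(pi*s/2) ds.
Split the integral at the breakpoints.
Directly, an antiderivative of (-3) sin(pi*s/2) is 6*cos(pi*s/2)/pi; evaluating from -2 to 0: ∫_{-2}^{0} (-3) sin(pi*s/2) ds = (6/pi) - (-6/pi) = 12/pi.
Directly, an antiderivative of (-1) sin(pi*s/2) is 2*cos(pi*s/2)/pi; evaluating from 0 to 2: ∫_{0}^{2} (-1) sin(pi*s/2) ds = (-2/pi) - (2/pi) = -4/pi.
Summing the pieces and multiplying by (1/2) gives b_1 = 4/pi.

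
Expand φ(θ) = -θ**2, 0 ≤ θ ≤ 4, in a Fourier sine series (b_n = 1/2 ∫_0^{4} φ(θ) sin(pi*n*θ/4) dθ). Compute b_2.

b_2 = 1/2 ∫_0^{4} (-θ**2) sin(pi*θ/2) dθ.
Integrating by parts twice (tabular method), an antiderivative of (-θ**2) sin(pi*θ/2) is 2*θ**2*cos(pi*θ/2)/pi - 8*θ*sin(pi*θ/2)/pi**2 - 16*cos(pi*θ/2)/pi**3; evaluating from 0 to 4: ∫_{0}^{4} (-θ**2) sin(pi*θ/2) dθ = (-16/pi**3 + 32/pi) - (-16/pi**3) = 32/pi.
Hence b_2 = (1/2)·(32/pi) = 16/pi.

16/pi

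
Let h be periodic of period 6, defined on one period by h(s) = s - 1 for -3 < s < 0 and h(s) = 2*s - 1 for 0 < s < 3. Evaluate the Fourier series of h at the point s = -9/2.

2

s = -9/2 differs from s = 3/2 by -1 full period(s), and the series is 6-periodic.
h is continuous at s = 3/2 with value 2, so the series converges to 2 there.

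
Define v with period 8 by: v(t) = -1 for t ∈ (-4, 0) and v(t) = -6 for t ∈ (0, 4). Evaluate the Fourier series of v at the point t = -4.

-7/2

At t = -4 the one-sided limits are v(-4^-) = -6 and v(-4^+) = -1.
By Dirichlet's theorem the series converges to their average, [(-6) + (-1)]/2 = -7/2.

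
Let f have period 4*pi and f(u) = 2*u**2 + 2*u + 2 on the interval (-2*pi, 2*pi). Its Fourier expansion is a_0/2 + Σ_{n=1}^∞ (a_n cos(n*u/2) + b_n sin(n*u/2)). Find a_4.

a_4 = (1/(2*pi)) ∫_{-2*pi}^{2*pi} f(u) cos(2*u) du.
Integrating by parts twice (tabular method), an antiderivative of (2*u**2 + 2*u + 2) cos(2*u) is u**2*sin(2*u) + u*sin(2*u) + u*cos(2*u) + sin(2*u)/2 + cos(2*u)/2; evaluating from -2*pi to 2*pi: ∫_{-2*pi}^{2*pi} (2*u**2 + 2*u + 2) cos(2*u) du = (1/2 + 2*pi) - (1/2 - 2*pi) = 4*pi.
Hence a_4 = (1/(2*pi))·(4*pi) = 2.

2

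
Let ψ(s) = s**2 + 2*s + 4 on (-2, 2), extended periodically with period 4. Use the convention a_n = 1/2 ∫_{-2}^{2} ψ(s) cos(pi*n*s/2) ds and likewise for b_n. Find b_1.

b_1 = 1/2 ∫_{-2}^{2} ψ(s) sin(pi*s/2) ds.
Integrating by parts twice (tabular method), an antiderivative of (s**2 + 2*s + 4) sin(pi*s/2) is -2*s**2*cos(pi*s/2)/pi + 8*s*sin(pi*s/2)/pi**2 - 4*s*cos(pi*s/2)/pi + 8*sin(pi*s/2)/pi**2 - 8*cos(pi*s/2)/pi + 16*cos(pi*s/2)/pi**3; evaluating from -2 to 2: ∫_{-2}^{2} (s**2 + 2*s + 4) sin(pi*s/2) ds = (-16/pi**3 + 24/pi) - (-16/pi**3 + 8/pi) = 16/pi.
Hence b_1 = (1/2)·(16/pi) = 8/pi.

8/pi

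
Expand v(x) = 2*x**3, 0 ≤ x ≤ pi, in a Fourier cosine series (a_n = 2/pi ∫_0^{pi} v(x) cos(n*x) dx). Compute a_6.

a_6 = 2/pi ∫_0^{pi} (2*x**3) cos(6*x) dx.
Integrating by parts three times (tabular method), an antiderivative of (2*x**3) cos(6*x) is x**3*sin(6*x)/3 + x**2*cos(6*x)/6 - x*sin(6*x)/18 - cos(6*x)/108; evaluating from 0 to pi: ∫_{0}^{pi} (2*x**3) cos(6*x) dx = (-1/108 + pi**2/6) - (-1/108) = pi**2/6.
Hence a_6 = (2/pi)·(pi**2/6) = pi/3.

pi/3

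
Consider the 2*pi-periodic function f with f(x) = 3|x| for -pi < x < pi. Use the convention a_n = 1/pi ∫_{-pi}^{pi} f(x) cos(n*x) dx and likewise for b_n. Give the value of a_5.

-12/(25*pi)

a_5 = 1/pi ∫_{-pi}^{pi} f(x) cos(5*x) dx.
f is even and cos(5*x) is even, so the integrand is even and a_5 = 2/pi ∫_0^{pi} f(x) cos(5*x) dx.
Integrating by parts (boundary term plus one more integral), an antiderivative of (3*x) cos(5*x) is 3*x*sin(5*x)/5 + 3*cos(5*x)/25; evaluating from 0 to pi: ∫_{0}^{pi} (3*x) cos(5*x) dx = (-3/25) - (3/25) = -6/25.
Hence a_5 = (2/pi)·(-6/25) = -12/(25*pi).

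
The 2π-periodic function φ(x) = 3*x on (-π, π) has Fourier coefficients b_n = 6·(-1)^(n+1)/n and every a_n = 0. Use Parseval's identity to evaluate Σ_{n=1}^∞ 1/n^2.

pi**2/6

Parseval: Σ b_n^2 = (1/π) ∫_{-π}^{π} φ(x)^2 dx = 6*pi**2.
Σ b_n^2 = Σ 36/n^2, so Σ 1/n^2 = (6*pi**2)/36 = pi**2/6.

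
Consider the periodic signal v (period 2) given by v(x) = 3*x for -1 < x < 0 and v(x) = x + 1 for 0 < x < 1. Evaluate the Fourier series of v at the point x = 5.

x = 5 differs from x = 1 by 2 full period(s), and the series is 2-periodic.
At x = 1 the one-sided limits are v(1^-) = 2 and v(1^+) = -3.
By Dirichlet's theorem the series converges to their average, [(2) + (-3)]/2 = -1/2.

-1/2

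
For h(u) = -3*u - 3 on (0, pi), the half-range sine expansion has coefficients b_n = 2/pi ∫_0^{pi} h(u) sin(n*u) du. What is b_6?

b_6 = 2/pi ∫_0^{pi} (-3*u - 3) sin(6*u) du.
Integrating by parts (boundary term plus one more integral), an antiderivative of (-3*u - 3) sin(6*u) is u*cos(6*u)/2 - sin(6*u)/12 + cos(6*u)/2; evaluating from 0 to pi: ∫_{0}^{pi} (-3*u - 3) sin(6*u) du = (1/2 + pi/2) - (1/2) = pi/2.
Hence b_6 = (2/pi)·(pi/2) = 1.

1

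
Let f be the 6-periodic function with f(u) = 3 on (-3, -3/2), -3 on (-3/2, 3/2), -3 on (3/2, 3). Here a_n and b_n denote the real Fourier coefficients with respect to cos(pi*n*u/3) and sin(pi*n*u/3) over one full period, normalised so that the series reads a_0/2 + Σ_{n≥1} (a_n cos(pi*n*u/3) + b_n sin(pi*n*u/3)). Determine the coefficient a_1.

-6/pi

a_1 = 1/3 ∫_{-3}^{3} f(u) cos(pi*u/3) du.
Split the integral at the breakpoints.
Directly, an antiderivative of (3) cos(pi*u/3) is 9*sin(pi*u/3)/pi; evaluating from -3 to -3/2: ∫_{-3}^{-3/2} (3) cos(pi*u/3) du = (-9/pi) - (0) = -9/pi.
Directly, an antiderivative of (-3) cos(pi*u/3) is -9*sin(pi*u/3)/pi; evaluating from -3/2 to 3/2: ∫_{-3/2}^{3/2} (-3) cos(pi*u/3) du = (-9/pi) - (9/pi) = -18/pi.
Directly, an antiderivative of (-3) cos(pi*u/3) is -9*sin(pi*u/3)/pi; evaluating from 3/2 to 3: ∫_{3/2}^{3} (-3) cos(pi*u/3) du = (0) - (-9/pi) = 9/pi.
Summing the pieces and multiplying by (1/3) gives a_1 = -6/pi.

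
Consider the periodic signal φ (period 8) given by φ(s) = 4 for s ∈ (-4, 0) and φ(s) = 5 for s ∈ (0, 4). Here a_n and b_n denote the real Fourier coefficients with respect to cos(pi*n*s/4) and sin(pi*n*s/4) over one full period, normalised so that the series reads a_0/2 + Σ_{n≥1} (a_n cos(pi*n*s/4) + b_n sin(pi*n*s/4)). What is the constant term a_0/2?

a_0 = 1/4 ∫_{-4}^{4} φ(s) ds = 1/4 · (36) = 9.
So the constant term a_0/2 = 9/2.

9/2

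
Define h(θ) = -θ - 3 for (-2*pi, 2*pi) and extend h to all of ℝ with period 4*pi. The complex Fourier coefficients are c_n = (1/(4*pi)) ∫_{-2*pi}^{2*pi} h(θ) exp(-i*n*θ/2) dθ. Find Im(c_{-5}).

Since h is real-valued, Im(c_{-5}) = -(1/(4*pi)) ∫_{-2*pi}^{2*pi} h(θ) sin(-5*θ/2) dθ = b_{5}/2.
Integrating by parts (boundary term plus one more integral), an antiderivative of (-θ - 3) sin(-5*θ/2) is -2*θ*cos(5*θ/2)/5 + 4*sin(5*θ/2)/25 - 6*cos(5*θ/2)/5; evaluating from -2*pi to 2*pi: ∫_{-2*pi}^{2*pi} (-θ - 3) sin(-5*θ/2) dθ = (6/5 + 4*pi/5) - (6/5 - 4*pi/5) = 8*pi/5.
Hence Im(c_{-5}) = (-1/(4*pi))·(8*pi/5) = -2/5.

-2/5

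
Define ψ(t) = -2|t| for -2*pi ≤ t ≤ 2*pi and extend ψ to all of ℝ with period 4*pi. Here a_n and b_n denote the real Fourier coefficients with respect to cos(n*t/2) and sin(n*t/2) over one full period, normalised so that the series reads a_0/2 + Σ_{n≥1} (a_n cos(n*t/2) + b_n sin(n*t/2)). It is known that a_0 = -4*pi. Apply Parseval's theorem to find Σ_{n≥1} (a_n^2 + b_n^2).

Parseval: a_0^2/2 + Σ_{n≥1} (a_n^2+b_n^2) = (1/(2*pi)) ∫_{-2*pi}^{2*pi} ψ(t)^2 dt = 32*pi**2/3.
Subtract a_0^2/2 = 8*pi**2: Σ (a_n^2+b_n^2) = 8*pi**2/3.

8*pi**2/3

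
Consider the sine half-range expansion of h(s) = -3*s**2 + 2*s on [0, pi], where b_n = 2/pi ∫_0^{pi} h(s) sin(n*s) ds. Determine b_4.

-1 + 3*pi/2

b_4 = 2/pi ∫_0^{pi} (-3*s**2 + 2*s) sin(4*s) ds.
Integrating by parts twice (tabular method), an antiderivative of (-3*s**2 + 2*s) sin(4*s) is 3*s**2*cos(4*s)/4 - 3*s*sin(4*s)/8 - s*cos(4*s)/2 + sin(4*s)/8 - 3*cos(4*s)/32; evaluating from 0 to pi: ∫_{0}^{pi} (-3*s**2 + 2*s) sin(4*s) ds = (-pi/2 - 3/32 + 3*pi**2/4) - (-3/32) = pi*(-2 + 3*pi)/4.
Hence b_4 = (2/pi)·(pi*(-2 + 3*pi)/4) = -1 + 3*pi/2.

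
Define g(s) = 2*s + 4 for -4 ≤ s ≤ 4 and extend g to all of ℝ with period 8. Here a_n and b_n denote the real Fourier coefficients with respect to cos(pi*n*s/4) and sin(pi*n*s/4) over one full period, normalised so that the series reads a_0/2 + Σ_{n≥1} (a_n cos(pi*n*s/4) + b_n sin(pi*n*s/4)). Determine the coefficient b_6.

-8/(3*pi)

b_6 = 1/4 ∫_{-4}^{4} g(s) sin(3*pi*s/2) ds.
Integrating by parts (boundary term plus one more integral), an antiderivative of (2*s + 4) sin(3*pi*s/2) is -4*s*cos(3*pi*s/2)/(3*pi) + 8*sin(3*pi*s/2)/(9*pi**2) - 8*cos(3*pi*s/2)/(3*pi); evaluating from -4 to 4: ∫_{-4}^{4} (2*s + 4) sin(3*pi*s/2) ds = (-8/pi) - (8/(3*pi)) = -32/(3*pi).
Hence b_6 = (1/4)·(-32/(3*pi)) = -8/(3*pi).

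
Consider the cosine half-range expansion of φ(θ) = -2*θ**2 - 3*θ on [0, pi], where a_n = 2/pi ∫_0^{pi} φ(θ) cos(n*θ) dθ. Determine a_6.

a_6 = 2/pi ∫_0^{pi} (-2*θ**2 - 3*θ) cos(6*θ) dθ.
Integrating by parts twice (tabular method), an antiderivative of (-2*θ**2 - 3*θ) cos(6*θ) is -θ**2*sin(6*θ)/3 - θ*sin(6*θ)/2 - θ*cos(6*θ)/9 + sin(6*θ)/54 - cos(6*θ)/12; evaluating from 0 to pi: ∫_{0}^{pi} (-2*θ**2 - 3*θ) cos(6*θ) dθ = (-pi/9 - 1/12) - (-1/12) = -pi/9.
Hence a_6 = (2/pi)·(-pi/9) = -2/9.

-2/9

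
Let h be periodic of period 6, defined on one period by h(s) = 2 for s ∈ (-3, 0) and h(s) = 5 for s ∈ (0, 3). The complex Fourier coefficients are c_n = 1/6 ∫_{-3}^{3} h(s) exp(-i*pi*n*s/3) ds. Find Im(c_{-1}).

3/pi

Since h is real-valued, Im(c_{-1}) = -1/6 ∫_{-3}^{3} h(s) sin(-pi*s/3) ds = b_{1}/2.
Split the integral at the breakpoints.
Directly, an antiderivative of (2) sin(-pi*s/3) is 6*cos(pi*s/3)/pi; evaluating from -3 to 0: ∫_{-3}^{0} (2) sin(-pi*s/3) ds = (6/pi) - (-6/pi) = 12/pi.
Directly, an antiderivative of (5) sin(-pi*s/3) is 15*cos(pi*s/3)/pi; evaluating from 0 to 3: ∫_{0}^{3} (5) sin(-pi*s/3) ds = (-15/pi) - (15/pi) = -30/pi.
So ∫_{-3}^{3} h(s) sin(-pi*s/3) ds = -18/pi.
Hence Im(c_{-1}) = (-1/6)·(-18/pi) = 3/pi.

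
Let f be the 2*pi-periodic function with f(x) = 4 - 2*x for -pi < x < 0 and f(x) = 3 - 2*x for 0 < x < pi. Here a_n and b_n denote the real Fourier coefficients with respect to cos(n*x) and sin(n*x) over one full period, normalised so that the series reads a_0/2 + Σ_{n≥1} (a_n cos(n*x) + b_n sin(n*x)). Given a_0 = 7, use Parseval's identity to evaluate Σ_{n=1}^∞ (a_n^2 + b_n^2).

1/2 + 2*pi + 8*pi**2/3

Parseval: a_0^2/2 + Σ_{n≥1} (a_n^2+b_n^2) = 1/pi ∫_{-pi}^{pi} f(x)^2 dx = 2*pi + 25 + 8*pi**2/3.
Subtract a_0^2/2 = 49/2: Σ (a_n^2+b_n^2) = 1/2 + 2*pi + 8*pi**2/3.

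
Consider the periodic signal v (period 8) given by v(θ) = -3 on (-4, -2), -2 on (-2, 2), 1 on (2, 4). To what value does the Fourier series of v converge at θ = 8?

θ = 8 differs from θ = 0 by 1 full period(s), and the series is 8-periodic.
v is continuous at θ = 0 with value -2, so the series converges to -2 there.

-2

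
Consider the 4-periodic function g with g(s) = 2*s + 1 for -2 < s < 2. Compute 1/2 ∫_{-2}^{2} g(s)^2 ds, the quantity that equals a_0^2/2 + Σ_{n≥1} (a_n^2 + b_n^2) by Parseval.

38/3

1/2 ∫_{-2}^{2} g(s)^2 ds = 1/2 · (76/3) = 38/3.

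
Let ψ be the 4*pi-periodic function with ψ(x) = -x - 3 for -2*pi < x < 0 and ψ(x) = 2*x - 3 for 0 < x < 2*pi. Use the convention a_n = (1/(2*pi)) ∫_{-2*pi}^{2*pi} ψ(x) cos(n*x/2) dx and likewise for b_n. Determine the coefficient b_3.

b_3 = (1/(2*pi)) ∫_{-2*pi}^{2*pi} ψ(x) sin(3*x/2) dx.
Split the integral at the breakpoints.
Integrating by parts (boundary term plus one more integral), an antiderivative of (-x - 3) sin(3*x/2) is 2*x*cos(3*x/2)/3 - 4*sin(3*x/2)/9 + 2*cos(3*x/2); evaluating from -2*pi to 0: ∫_{-2*pi}^{0} (-x - 3) sin(3*x/2) dx = (2) - (-2 + 4*pi/3) = 4 - 4*pi/3.
Integrating by parts (boundary term plus one more integral), an antiderivative of (2*x - 3) sin(3*x/2) is -4*x*cos(3*x/2)/3 + 8*sin(3*x/2)/9 + 2*cos(3*x/2); evaluating from 0 to 2*pi: ∫_{0}^{2*pi} (2*x - 3) sin(3*x/2) dx = (-2 + 8*pi/3) - (2) = -4 + 8*pi/3.
Summing the pieces and multiplying by (1/(2*pi)) gives b_3 = 2/3.

2/3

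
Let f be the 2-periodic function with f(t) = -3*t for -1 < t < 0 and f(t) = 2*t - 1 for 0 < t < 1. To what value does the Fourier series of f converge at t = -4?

-1/2

t = -4 differs from t = 0 by -2 full period(s), and the series is 2-periodic.
At t = 0 the one-sided limits are f(0^-) = 0 and f(0^+) = -1.
By Dirichlet's theorem the series converges to their average, [(0) + (-1)]/2 = -1/2.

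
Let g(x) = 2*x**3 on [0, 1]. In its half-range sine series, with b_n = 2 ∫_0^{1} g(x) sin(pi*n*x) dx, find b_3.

b_3 = 2 ∫_0^{1} (2*x**3) sin(3*pi*x) dx.
Integrating by parts three times (tabular method), an antiderivative of (2*x**3) sin(3*pi*x) is -2*x**3*cos(3*pi*x)/(3*pi) + 2*x**2*sin(3*pi*x)/(3*pi**2) + 4*x*cos(3*pi*x)/(9*pi**3) - 4*sin(3*pi*x)/(27*pi**4); evaluating from 0 to 1: ∫_{0}^{1} (2*x**3) sin(3*pi*x) dx = (2*(-2 + 3*pi**2)/(9*pi**3)) - (0) = 2*(-2 + 3*pi**2)/(9*pi**3).
Hence b_3 = 2·(2*(-2 + 3*pi**2)/(9*pi**3)) = 4*(-2 + 3*pi**2)/(9*pi**3).

4*(-2 + 3*pi**2)/(9*pi**3)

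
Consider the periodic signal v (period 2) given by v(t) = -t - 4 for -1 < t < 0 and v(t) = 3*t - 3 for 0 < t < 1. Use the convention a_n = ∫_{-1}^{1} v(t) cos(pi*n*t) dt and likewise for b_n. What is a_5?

a_5 = ∫_{-1}^{1} v(t) cos(5*pi*t) dt.
Split the integral at the breakpoints.
Integrating by parts (boundary term plus one more integral), an antiderivative of (-t - 4) cos(5*pi*t) is -t*sin(5*pi*t)/(5*pi) - 4*sin(5*pi*t)/(5*pi) - cos(5*pi*t)/(25*pi**2); evaluating from -1 to 0: ∫_{-1}^{0} (-t - 4) cos(5*pi*t) dt = (-1/(25*pi**2)) - (1/(25*pi**2)) = -2/(25*pi**2).
Integrating by parts (boundary term plus one more integral), an antiderivative of (3*t - 3) cos(5*pi*t) is 3*t*sin(5*pi*t)/(5*pi) - 3*sin(5*pi*t)/(5*pi) + 3*cos(5*pi*t)/(25*pi**2); evaluating from 0 to 1: ∫_{0}^{1} (3*t - 3) cos(5*pi*t) dt = (-3/(25*pi**2)) - (3/(25*pi**2)) = -6/(25*pi**2).
Summing the pieces gives a_5 = -8/(25*pi**2).

-8/(25*pi**2)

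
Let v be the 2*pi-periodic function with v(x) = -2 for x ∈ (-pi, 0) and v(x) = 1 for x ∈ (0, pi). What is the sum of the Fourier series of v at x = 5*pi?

-1/2

x = 5*pi differs from x = pi by 2 full period(s), and the series is 2*pi-periodic.
At x = pi the one-sided limits are v(pi^-) = 1 and v(pi^+) = -2.
By Dirichlet's theorem the series converges to their average, [(1) + (-2)]/2 = -1/2.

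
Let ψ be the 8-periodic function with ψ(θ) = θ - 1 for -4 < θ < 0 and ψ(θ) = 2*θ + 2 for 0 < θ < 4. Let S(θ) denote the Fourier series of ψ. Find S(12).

θ = 12 differs from θ = 4 by 1 full period(s), and the series is 8-periodic.
At θ = 4 the one-sided limits are ψ(4^-) = 10 and ψ(4^+) = -5.
By Dirichlet's theorem the series converges to their average, [(10) + (-5)]/2 = 5/2.

5/2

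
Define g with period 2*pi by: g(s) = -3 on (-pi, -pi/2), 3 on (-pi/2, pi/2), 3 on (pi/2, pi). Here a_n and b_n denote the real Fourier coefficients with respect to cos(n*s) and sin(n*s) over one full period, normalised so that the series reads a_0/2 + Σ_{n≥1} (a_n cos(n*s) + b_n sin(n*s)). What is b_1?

6/pi

b_1 = 1/pi ∫_{-pi}^{pi} g(s) sin(s) ds.
Split the integral at the breakpoints.
Directly, an antiderivative of (-3) sin(s) is 3*cos(s); evaluating from -pi to -pi/2: ∫_{-pi}^{-pi/2} (-3) sin(s) ds = (0) - (-3) = 3.
Directly, an antiderivative of (3) sin(s) is -3*cos(s); evaluating from -pi/2 to pi/2: ∫_{-pi/2}^{pi/2} (3) sin(s) ds = (0) - (0) = 0.
Directly, an antiderivative of (3) sin(s) is -3*cos(s); evaluating from pi/2 to pi: ∫_{pi/2}^{pi} (3) sin(s) ds = (3) - (0) = 3.
Summing the pieces and multiplying by (1/pi) gives b_1 = 6/pi.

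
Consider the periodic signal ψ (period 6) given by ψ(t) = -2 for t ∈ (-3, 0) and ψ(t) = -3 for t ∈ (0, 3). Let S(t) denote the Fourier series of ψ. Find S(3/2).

-3

ψ is continuous at t = 3/2 with value -3, so the series converges to -3 there.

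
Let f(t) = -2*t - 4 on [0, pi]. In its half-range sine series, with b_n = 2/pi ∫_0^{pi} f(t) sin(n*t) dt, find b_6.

b_6 = 2/pi ∫_0^{pi} (-2*t - 4) sin(6*t) dt.
Integrating by parts (boundary term plus one more integral), an antiderivative of (-2*t - 4) sin(6*t) is t*cos(6*t)/3 - sin(6*t)/18 + 2*cos(6*t)/3; evaluating from 0 to pi: ∫_{0}^{pi} (-2*t - 4) sin(6*t) dt = (2/3 + pi/3) - (2/3) = pi/3.
Hence b_6 = (2/pi)·(pi/3) = 2/3.

2/3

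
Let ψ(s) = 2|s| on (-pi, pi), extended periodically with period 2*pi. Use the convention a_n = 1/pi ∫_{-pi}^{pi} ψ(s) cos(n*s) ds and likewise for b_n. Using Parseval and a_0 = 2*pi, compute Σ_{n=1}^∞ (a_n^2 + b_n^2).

Parseval: a_0^2/2 + Σ_{n≥1} (a_n^2+b_n^2) = 1/pi ∫_{-pi}^{pi} ψ(s)^2 ds = 8*pi**2/3.
Subtract a_0^2/2 = 2*pi**2: Σ (a_n^2+b_n^2) = 2*pi**2/3.

2*pi**2/3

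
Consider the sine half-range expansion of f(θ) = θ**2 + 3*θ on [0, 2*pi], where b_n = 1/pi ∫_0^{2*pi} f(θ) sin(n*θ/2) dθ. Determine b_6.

-4*pi/3 - 2

b_6 = 1/pi ∫_0^{2*pi} (θ**2 + 3*θ) sin(3*θ) dθ.
Integrating by parts twice (tabular method), an antiderivative of (θ**2 + 3*θ) sin(3*θ) is -θ**2*cos(3*θ)/3 + 2*θ*sin(3*θ)/9 - θ*cos(3*θ) + sin(3*θ)/3 + 2*cos(3*θ)/27; evaluating from 0 to 2*pi: ∫_{0}^{2*pi} (θ**2 + 3*θ) sin(3*θ) dθ = (-4*pi**2/3 - 2*pi + 2/27) - (2/27) = -2*pi*(3 + 2*pi)/3.
Hence b_6 = (1/pi)·(-2*pi*(3 + 2*pi)/3) = -4*pi/3 - 2.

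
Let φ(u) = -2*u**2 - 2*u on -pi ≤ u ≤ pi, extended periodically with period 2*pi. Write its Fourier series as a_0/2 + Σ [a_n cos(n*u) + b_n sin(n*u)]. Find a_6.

a_6 = 1/pi ∫_{-pi}^{pi} φ(u) cos(6*u) du.
Integrating by parts twice (tabular method), an antiderivative of (-2*u**2 - 2*u) cos(6*u) is -u**2*sin(6*u)/3 - u*sin(6*u)/3 - u*cos(6*u)/9 + sin(6*u)/54 - cos(6*u)/18; evaluating from -pi to pi: ∫_{-pi}^{pi} (-2*u**2 - 2*u) cos(6*u) du = (-pi/9 - 1/18) - (-1/18 + pi/9) = -2*pi/9.
Hence a_6 = (1/pi)·(-2*pi/9) = -2/9.

-2/9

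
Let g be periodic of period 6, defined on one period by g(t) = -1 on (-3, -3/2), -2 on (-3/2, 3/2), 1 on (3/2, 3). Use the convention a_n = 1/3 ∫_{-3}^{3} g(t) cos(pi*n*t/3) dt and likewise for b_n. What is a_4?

0

a_4 = 1/3 ∫_{-3}^{3} g(t) cos(4*pi*t/3) dt.
Split the integral at the breakpoints.
Directly, an antiderivative of (-1) cos(4*pi*t/3) is -3*sin(4*pi*t/3)/(4*pi); evaluating from -3 to -3/2: ∫_{-3}^{-3/2} (-1) cos(4*pi*t/3) dt = (0) - (0) = 0.
Directly, an antiderivative of (-2) cos(4*pi*t/3) is -3*sin(4*pi*t/3)/(2*pi); evaluating from -3/2 to 3/2: ∫_{-3/2}^{3/2} (-2) cos(4*pi*t/3) dt = (0) - (0) = 0.
Directly, an antiderivative of (1) cos(4*pi*t/3) is 3*sin(4*pi*t/3)/(4*pi); evaluating from 3/2 to 3: ∫_{3/2}^{3} (1) cos(4*pi*t/3) dt = (0) - (0) = 0.
Summing the pieces and multiplying by (1/3) gives a_4 = 0.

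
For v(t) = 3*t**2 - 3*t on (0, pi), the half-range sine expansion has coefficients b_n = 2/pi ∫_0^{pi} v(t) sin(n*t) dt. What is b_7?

6*(-49*pi - 4 + 49*pi**2)/(343*pi)

b_7 = 2/pi ∫_0^{pi} (3*t**2 - 3*t) sin(7*t) dt.
Integrating by parts twice (tabular method), an antiderivative of (3*t**2 - 3*t) sin(7*t) is -3*t**2*cos(7*t)/7 + 6*t*sin(7*t)/49 + 3*t*cos(7*t)/7 - 3*sin(7*t)/49 + 6*cos(7*t)/343; evaluating from 0 to pi: ∫_{0}^{pi} (3*t**2 - 3*t) sin(7*t) dt = (-3*pi/7 - 6/343 + 3*pi**2/7) - (6/343) = -3*pi/7 - 12/343 + 3*pi**2/7.
Hence b_7 = (2/pi)·(-3*pi/7 - 12/343 + 3*pi**2/7) = 6*(-49*pi - 4 + 49*pi**2)/(343*pi).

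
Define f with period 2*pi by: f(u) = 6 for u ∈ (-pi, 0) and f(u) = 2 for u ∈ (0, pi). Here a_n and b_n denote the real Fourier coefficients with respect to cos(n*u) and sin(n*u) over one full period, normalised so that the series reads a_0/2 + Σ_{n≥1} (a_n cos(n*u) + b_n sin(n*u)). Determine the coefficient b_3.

-8/(3*pi)

b_3 = 1/pi ∫_{-pi}^{pi} f(u) sin(3*u) du.
Split the integral at the breakpoints.
Directly, an antiderivative of (6) sin(3*u) is -2*cos(3*u); evaluating from -pi to 0: ∫_{-pi}^{0} (6) sin(3*u) du = (-2) - (2) = -4.
Directly, an antiderivative of (2) sin(3*u) is -2*cos(3*u)/3; evaluating from 0 to pi: ∫_{0}^{pi} (2) sin(3*u) du = (2/3) - (-2/3) = 4/3.
Summing the pieces and multiplying by (1/pi) gives b_3 = -8/(3*pi).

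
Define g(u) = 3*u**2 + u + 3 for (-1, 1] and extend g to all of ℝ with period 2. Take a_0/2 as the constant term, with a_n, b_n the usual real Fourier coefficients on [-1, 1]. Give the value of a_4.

a_4 = ∫_{-1}^{1} g(u) cos(4*pi*u) du.
Integrating by parts twice (tabular method), an antiderivative of (3*u**2 + u + 3) cos(4*pi*u) is 3*u**2*sin(4*pi*u)/(4*pi) + u*sin(4*pi*u)/(4*pi) + 3*u*cos(4*pi*u)/(8*pi**2) - 3*sin(4*pi*u)/(32*pi**3) + 3*sin(4*pi*u)/(4*pi) + cos(4*pi*u)/(16*pi**2); evaluating from -1 to 1: ∫_{-1}^{1} (3*u**2 + u + 3) cos(4*pi*u) du = (7/(16*pi**2)) - (-5/(16*pi**2)) = 3/(4*pi**2).
Hence a_4 = 3/(4*pi**2).

3/(4*pi**2)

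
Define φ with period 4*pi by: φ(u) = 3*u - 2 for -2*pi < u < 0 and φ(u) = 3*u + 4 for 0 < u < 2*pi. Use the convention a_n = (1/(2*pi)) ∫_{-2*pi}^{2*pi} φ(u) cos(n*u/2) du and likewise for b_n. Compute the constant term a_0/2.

a_0 = (1/(2*pi)) ∫_{-2*pi}^{2*pi} φ(u) du = (1/(2*pi)) · (4*pi) = 2.
So the constant term a_0/2 = 1.

1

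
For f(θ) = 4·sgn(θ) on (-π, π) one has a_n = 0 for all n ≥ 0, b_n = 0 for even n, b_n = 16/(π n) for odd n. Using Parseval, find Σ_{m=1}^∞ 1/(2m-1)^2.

Parseval: Σ b_n^2 = (1/π) ∫_{-π}^{π} f(θ)^2 dθ = 32.
Only odd n contribute, with b_n^2 = 256/(π^2 n^2), so Σ_{m≥1} 1/(2m-1)^2 = π^2·(32)/256 = pi**2/8.

pi**2/8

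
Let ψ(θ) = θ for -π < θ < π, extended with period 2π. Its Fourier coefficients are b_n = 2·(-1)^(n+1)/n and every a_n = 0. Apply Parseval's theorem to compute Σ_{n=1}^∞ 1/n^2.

Parseval: Σ b_n^2 = (1/π) ∫_{-π}^{π} ψ(θ)^2 dθ = 2*pi**2/3.
Σ b_n^2 = Σ 4/n^2, so Σ 1/n^2 = (2*pi**2/3)/4 = pi**2/6.

pi**2/6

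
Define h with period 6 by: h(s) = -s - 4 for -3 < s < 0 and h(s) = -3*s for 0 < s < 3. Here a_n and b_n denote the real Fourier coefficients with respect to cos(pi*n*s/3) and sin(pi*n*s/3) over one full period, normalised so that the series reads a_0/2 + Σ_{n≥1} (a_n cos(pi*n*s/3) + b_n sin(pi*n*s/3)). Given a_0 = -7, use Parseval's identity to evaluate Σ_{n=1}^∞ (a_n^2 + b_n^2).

Parseval: a_0^2/2 + Σ_{n≥1} (a_n^2+b_n^2) = 1/3 ∫_{-3}^{3} h(s)^2 ds = 34.
Subtract a_0^2/2 = 49/2: Σ (a_n^2+b_n^2) = 19/2.

19/2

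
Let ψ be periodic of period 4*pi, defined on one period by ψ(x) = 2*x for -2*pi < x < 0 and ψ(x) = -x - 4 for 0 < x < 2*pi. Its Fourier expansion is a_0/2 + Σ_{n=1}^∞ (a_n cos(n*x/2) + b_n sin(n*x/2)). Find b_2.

b_2 = (1/(2*pi)) ∫_{-2*pi}^{2*pi} ψ(x) sin(x) dx.
Split the integral at the breakpoints.
Integrating by parts (boundary term plus one more integral), an antiderivative of (2*x) sin(x) is -2*x*cos(x) + 2*sin(x); evaluating from -2*pi to 0: ∫_{-2*pi}^{0} (2*x) sin(x) dx = (0) - (4*pi) = -4*pi.
Integrating by parts (boundary term plus one more integral), an antiderivative of (-x - 4) sin(x) is x*cos(x) - sin(x) + 4*cos(x); evaluating from 0 to 2*pi: ∫_{0}^{2*pi} (-x - 4) sin(x) dx = (4 + 2*pi) - (4) = 2*pi.
Summing the pieces and multiplying by (1/(2*pi)) gives b_2 = -1.

-1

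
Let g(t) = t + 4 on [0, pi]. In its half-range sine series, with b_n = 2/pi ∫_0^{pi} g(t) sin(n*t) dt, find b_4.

b_4 = 2/pi ∫_0^{pi} (t + 4) sin(4*t) dt.
Integrating by parts (boundary term plus one more integral), an antiderivative of (t + 4) sin(4*t) is -t*cos(4*t)/4 + sin(4*t)/16 - cos(4*t); evaluating from 0 to pi: ∫_{0}^{pi} (t + 4) sin(4*t) dt = (-1 - pi/4) - (-1) = -pi/4.
Hence b_4 = (2/pi)·(-pi/4) = -1/2.

-1/2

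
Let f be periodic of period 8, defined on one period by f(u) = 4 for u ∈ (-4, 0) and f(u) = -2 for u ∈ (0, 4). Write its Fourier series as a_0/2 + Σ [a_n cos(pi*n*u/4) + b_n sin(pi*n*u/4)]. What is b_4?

b_4 = 1/4 ∫_{-4}^{4} f(u) sin(pi*u) du.
Split the integral at the breakpoints.
Directly, an antiderivative of (4) sin(pi*u) is -4*cos(pi*u)/pi; evaluating from -4 to 0: ∫_{-4}^{0} (4) sin(pi*u) du = (-4/pi) - (-4/pi) = 0.
Directly, an antiderivative of (-2) sin(pi*u) is 2*cos(pi*u)/pi; evaluating from 0 to 4: ∫_{0}^{4} (-2) sin(pi*u) du = (2/pi) - (2/pi) = 0.
Summing the pieces and multiplying by (1/4) gives b_4 = 0.

0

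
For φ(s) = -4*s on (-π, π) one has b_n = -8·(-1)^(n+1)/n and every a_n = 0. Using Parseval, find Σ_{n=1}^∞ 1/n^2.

Parseval: Σ b_n^2 = (1/π) ∫_{-π}^{π} φ(s)^2 ds = 32*pi**2/3.
Σ b_n^2 = Σ 64/n^2, so Σ 1/n^2 = (32*pi**2/3)/64 = pi**2/6.

pi**2/6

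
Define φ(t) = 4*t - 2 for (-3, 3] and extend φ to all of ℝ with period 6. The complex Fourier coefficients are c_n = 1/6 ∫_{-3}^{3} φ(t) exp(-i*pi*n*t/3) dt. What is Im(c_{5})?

Since φ is real-valued, Im(c_{5}) = -1/6 ∫_{-3}^{3} φ(t) sin(5*pi*t/3) dt = -b_{5}/2.
Integrating by parts (boundary term plus one more integral), an antiderivative of (4*t - 2) sin(5*pi*t/3) is -12*t*cos(5*pi*t/3)/(5*pi) + 36*sin(5*pi*t/3)/(25*pi**2) + 6*cos(5*pi*t/3)/(5*pi); evaluating from -3 to 3: ∫_{-3}^{3} (4*t - 2) sin(5*pi*t/3) dt = (6/pi) - (-42/(5*pi)) = 72/(5*pi).
Hence Im(c_{5}) = (-1/6)·(72/(5*pi)) = -12/(5*pi).

-12/(5*pi)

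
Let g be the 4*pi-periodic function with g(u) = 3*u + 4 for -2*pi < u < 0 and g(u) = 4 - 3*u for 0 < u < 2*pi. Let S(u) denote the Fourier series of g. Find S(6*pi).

4 - 6*pi

u = 6*pi differs from u = 2*pi by 1 full period(s), and the series is 4*pi-periodic.
g is continuous at u = 2*pi with value 4 - 6*pi, so the series converges to 4 - 6*pi there.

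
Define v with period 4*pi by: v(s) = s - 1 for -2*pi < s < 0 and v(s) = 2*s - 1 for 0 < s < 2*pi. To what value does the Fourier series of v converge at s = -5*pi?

s = -5*pi differs from s = -pi by -1 full period(s), and the series is 4*pi-periodic.
v is continuous at s = -pi with value -pi - 1, so the series converges to -pi - 1 there.

-pi - 1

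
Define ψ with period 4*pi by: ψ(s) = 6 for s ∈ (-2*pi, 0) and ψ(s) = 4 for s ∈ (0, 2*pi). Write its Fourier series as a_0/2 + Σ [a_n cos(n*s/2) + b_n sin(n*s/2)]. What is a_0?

10

a_0 = (1/(2*pi)) ∫_{-2*pi}^{2*pi} ψ(s) ds = (1/(2*pi)) · (20*pi) = 10.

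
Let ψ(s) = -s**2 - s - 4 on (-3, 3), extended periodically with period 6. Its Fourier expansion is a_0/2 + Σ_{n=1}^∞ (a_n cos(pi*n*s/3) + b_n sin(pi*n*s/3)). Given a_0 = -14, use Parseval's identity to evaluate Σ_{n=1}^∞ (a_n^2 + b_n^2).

102/5

Parseval: a_0^2/2 + Σ_{n≥1} (a_n^2+b_n^2) = 1/3 ∫_{-3}^{3} ψ(s)^2 ds = 592/5.
Subtract a_0^2/2 = 98: Σ (a_n^2+b_n^2) = 102/5.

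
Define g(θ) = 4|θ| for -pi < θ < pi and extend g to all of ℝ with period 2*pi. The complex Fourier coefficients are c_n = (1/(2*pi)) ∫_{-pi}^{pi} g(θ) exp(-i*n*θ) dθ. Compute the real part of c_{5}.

Since g is real-valued, Re(c_{5}) = (1/(2*pi)) ∫_{-pi}^{pi} g(θ) cos(5*θ) dθ = a_{5}/2.
g is even and cos(5*θ) is even, so the integrand is even: ∫_{-pi}^{pi} g(θ) cos(5*θ) dθ = 2∫_0^{pi} g(θ) cos(5*θ) dθ.
Integrating by parts (boundary term plus one more integral), an antiderivative of (4*θ) cos(5*θ) is 4*θ*sin(5*θ)/5 + 4*cos(5*θ)/25; evaluating from 0 to pi: ∫_{0}^{pi} (4*θ) cos(5*θ) dθ = (-4/25) - (4/25) = -8/25.
So ∫_{-pi}^{pi} g(θ) cos(5*θ) dθ = -16/25.
Hence Re(c_{5}) = (1/(2*pi))·(-16/25) = -8/(25*pi).

-8/(25*pi)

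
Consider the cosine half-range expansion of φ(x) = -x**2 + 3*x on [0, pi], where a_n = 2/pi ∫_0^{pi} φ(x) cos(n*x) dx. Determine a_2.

a_2 = 2/pi ∫_0^{pi} (-x**2 + 3*x) cos(2*x) dx.
Integrating by parts twice (tabular method), an antiderivative of (-x**2 + 3*x) cos(2*x) is -x**2*sin(2*x)/2 + 3*x*sin(2*x)/2 - x*cos(2*x)/2 + sin(2*x)/4 + 3*cos(2*x)/4; evaluating from 0 to pi: ∫_{0}^{pi} (-x**2 + 3*x) cos(2*x) dx = (3/4 - pi/2) - (3/4) = -pi/2.
Hence a_2 = (2/pi)·(-pi/2) = -1.

-1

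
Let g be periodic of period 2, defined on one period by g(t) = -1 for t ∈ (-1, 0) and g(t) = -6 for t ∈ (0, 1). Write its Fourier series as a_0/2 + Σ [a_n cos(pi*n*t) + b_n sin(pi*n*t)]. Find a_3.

a_3 = ∫_{-1}^{1} g(t) cos(3*pi*t) dt.
Split the integral at the breakpoints.
Directly, an antiderivative of (-1) cos(3*pi*t) is -sin(3*pi*t)/(3*pi); evaluating from -1 to 0: ∫_{-1}^{0} (-1) cos(3*pi*t) dt = (0) - (0) = 0.
Directly, an antiderivative of (-6) cos(3*pi*t) is -2*sin(3*pi*t)/pi; evaluating from 0 to 1: ∫_{0}^{1} (-6) cos(3*pi*t) dt = (0) - (0) = 0.
Summing the pieces gives a_3 = 0.

0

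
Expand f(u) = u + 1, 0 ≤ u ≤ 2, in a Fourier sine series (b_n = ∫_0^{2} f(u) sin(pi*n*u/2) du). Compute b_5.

8/(5*pi)

b_5 = ∫_0^{2} (u + 1) sin(5*pi*u/2) du.
Integrating by parts (boundary term plus one more integral), an antiderivative of (u + 1) sin(5*pi*u/2) is -2*u*cos(5*pi*u/2)/(5*pi) + 4*sin(5*pi*u/2)/(25*pi**2) - 2*cos(5*pi*u/2)/(5*pi); evaluating from 0 to 2: ∫_{0}^{2} (u + 1) sin(5*pi*u/2) du = (6/(5*pi)) - (-2/(5*pi)) = 8/(5*pi).
Hence b_5 = 8/(5*pi).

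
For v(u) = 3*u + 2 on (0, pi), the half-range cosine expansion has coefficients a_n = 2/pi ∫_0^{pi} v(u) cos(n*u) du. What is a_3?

a_3 = 2/pi ∫_0^{pi} (3*u + 2) cos(3*u) du.
Integrating by parts (boundary term plus one more integral), an antiderivative of (3*u + 2) cos(3*u) is u*sin(3*u) + 2*sin(3*u)/3 + cos(3*u)/3; evaluating from 0 to pi: ∫_{0}^{pi} (3*u + 2) cos(3*u) du = (-1/3) - (1/3) = -2/3.
Hence a_3 = (2/pi)·(-2/3) = -4/(3*pi).

-4/(3*pi)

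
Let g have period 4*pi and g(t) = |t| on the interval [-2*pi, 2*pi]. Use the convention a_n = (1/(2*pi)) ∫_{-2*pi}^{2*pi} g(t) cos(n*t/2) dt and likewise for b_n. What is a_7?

a_7 = (1/(2*pi)) ∫_{-2*pi}^{2*pi} g(t) cos(7*t/2) dt.
g is even and cos(7*t/2) is even, so the integrand is even and a_7 = 1/pi ∫_0^{2*pi} g(t) cos(7*t/2) dt.
Integrating by parts (boundary term plus one more integral), an antiderivative of (t) cos(7*t/2) is 2*t*sin(7*t/2)/7 + 4*cos(7*t/2)/49; evaluating from 0 to 2*pi: ∫_{0}^{2*pi} (t) cos(7*t/2) dt = (-4/49) - (4/49) = -8/49.
Hence a_7 = (1/pi)·(-8/49) = -8/(49*pi).

-8/(49*pi)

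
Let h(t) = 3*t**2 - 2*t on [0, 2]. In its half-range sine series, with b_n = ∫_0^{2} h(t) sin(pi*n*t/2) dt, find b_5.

16*(-6 + 25*pi**2)/(125*pi**3)

b_5 = ∫_0^{2} (3*t**2 - 2*t) sin(5*pi*t/2) dt.
Integrating by parts twice (tabular method), an antiderivative of (3*t**2 - 2*t) sin(5*pi*t/2) is -6*t**2*cos(5*pi*t/2)/(5*pi) + 24*t*sin(5*pi*t/2)/(25*pi**2) + 4*t*cos(5*pi*t/2)/(5*pi) - 8*sin(5*pi*t/2)/(25*pi**2) + 48*cos(5*pi*t/2)/(125*pi**3); evaluating from 0 to 2: ∫_{0}^{2} (3*t**2 - 2*t) sin(5*pi*t/2) dt = (16*(-3 + 25*pi**2)/(125*pi**3)) - (48/(125*pi**3)) = 16*(-6 + 25*pi**2)/(125*pi**3).
Hence b_5 = 16*(-6 + 25*pi**2)/(125*pi**3).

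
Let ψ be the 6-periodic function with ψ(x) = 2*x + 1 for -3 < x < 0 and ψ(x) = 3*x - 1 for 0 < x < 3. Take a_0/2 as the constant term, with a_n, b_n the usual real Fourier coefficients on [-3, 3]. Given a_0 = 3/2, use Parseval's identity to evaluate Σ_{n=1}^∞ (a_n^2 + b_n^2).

Parseval: a_0^2/2 + Σ_{n≥1} (a_n^2+b_n^2) = 1/3 ∫_{-3}^{3} ψ(x)^2 dx = 26.
Subtract a_0^2/2 = 9/8: Σ (a_n^2+b_n^2) = 199/8.

199/8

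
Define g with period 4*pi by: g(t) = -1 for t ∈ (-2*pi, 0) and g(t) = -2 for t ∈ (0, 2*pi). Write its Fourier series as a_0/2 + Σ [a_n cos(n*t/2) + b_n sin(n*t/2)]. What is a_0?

-3

a_0 = (1/(2*pi)) ∫_{-2*pi}^{2*pi} g(t) dt = (1/(2*pi)) · (-6*pi) = -3.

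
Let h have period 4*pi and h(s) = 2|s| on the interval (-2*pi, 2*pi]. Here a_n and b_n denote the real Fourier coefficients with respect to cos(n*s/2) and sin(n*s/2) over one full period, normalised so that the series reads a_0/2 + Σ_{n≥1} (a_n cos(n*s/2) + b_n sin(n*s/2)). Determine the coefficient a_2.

a_2 = (1/(2*pi)) ∫_{-2*pi}^{2*pi} h(s) cos(s) ds.
h is even and cos(s) is even, so the integrand is even and a_2 = 1/pi ∫_0^{2*pi} h(s) cos(s) ds.
Integrating by parts (boundary term plus one more integral), an antiderivative of (2*s) cos(s) is 2*s*sin(s) + 2*cos(s); evaluating from 0 to 2*pi: ∫_{0}^{2*pi} (2*s) cos(s) ds = (2) - (2) = 0.
Hence a_2 = (1/pi)·(0) = 0.

0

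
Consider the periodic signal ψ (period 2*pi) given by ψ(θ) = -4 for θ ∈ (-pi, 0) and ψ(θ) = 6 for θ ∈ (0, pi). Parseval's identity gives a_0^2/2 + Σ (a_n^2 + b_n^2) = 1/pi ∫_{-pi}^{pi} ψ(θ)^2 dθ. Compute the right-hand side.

1/pi ∫_{-pi}^{pi} ψ(θ)^2 dθ = 1/pi · (52*pi) = 52.

52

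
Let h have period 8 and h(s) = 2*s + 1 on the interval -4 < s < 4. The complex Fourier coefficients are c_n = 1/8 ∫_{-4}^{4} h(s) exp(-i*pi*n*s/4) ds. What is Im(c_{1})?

Since h is real-valued, Im(c_{1}) = -1/8 ∫_{-4}^{4} h(s) sin(pi*s/4) ds = -b_{1}/2.
Integrating by parts (boundary term plus one more integral), an antiderivative of (2*s + 1) sin(pi*s/4) is -8*s*cos(pi*s/4)/pi + 32*sin(pi*s/4)/pi**2 - 4*cos(pi*s/4)/pi; evaluating from -4 to 4: ∫_{-4}^{4} (2*s + 1) sin(pi*s/4) ds = (36/pi) - (-28/pi) = 64/pi.
Hence Im(c_{1}) = (-1/8)·(64/pi) = -8/pi.

-8/pi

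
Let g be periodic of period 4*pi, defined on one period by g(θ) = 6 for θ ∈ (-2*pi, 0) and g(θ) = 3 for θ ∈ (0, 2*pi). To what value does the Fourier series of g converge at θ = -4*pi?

9/2

θ = -4*pi differs from θ = 0 by -1 full period(s), and the series is 4*pi-periodic.
At θ = 0 the one-sided limits are g(0^-) = 6 and g(0^+) = 3.
By Dirichlet's theorem the series converges to their average, [(6) + (3)]/2 = 9/2.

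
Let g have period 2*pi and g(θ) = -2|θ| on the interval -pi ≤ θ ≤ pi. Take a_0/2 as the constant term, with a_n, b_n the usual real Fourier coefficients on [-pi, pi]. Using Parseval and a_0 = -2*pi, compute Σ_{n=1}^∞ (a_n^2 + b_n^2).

Parseval: a_0^2/2 + Σ_{n≥1} (a_n^2+b_n^2) = 1/pi ∫_{-pi}^{pi} g(θ)^2 dθ = 8*pi**2/3.
Subtract a_0^2/2 = 2*pi**2: Σ (a_n^2+b_n^2) = 2*pi**2/3.

2*pi**2/3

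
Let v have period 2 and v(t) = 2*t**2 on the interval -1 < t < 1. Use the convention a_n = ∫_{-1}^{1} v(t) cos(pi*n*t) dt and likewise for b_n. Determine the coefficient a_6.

a_6 = ∫_{-1}^{1} v(t) cos(6*pi*t) dt.
v is even and cos(6*pi*t) is even, so the integrand is even and a_6 = 2 ∫_0^{1} v(t) cos(6*pi*t) dt.
Integrating by parts twice (tabular method), an antiderivative of (2*t**2) cos(6*pi*t) is t**2*sin(6*pi*t)/(3*pi) + t*cos(6*pi*t)/(9*pi**2) - sin(6*pi*t)/(54*pi**3); evaluating from 0 to 1: ∫_{0}^{1} (2*t**2) cos(6*pi*t) dt = (1/(9*pi**2)) - (0) = 1/(9*pi**2).
Hence a_6 = 2·(1/(9*pi**2)) = 2/(9*pi**2).

2/(9*pi**2)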